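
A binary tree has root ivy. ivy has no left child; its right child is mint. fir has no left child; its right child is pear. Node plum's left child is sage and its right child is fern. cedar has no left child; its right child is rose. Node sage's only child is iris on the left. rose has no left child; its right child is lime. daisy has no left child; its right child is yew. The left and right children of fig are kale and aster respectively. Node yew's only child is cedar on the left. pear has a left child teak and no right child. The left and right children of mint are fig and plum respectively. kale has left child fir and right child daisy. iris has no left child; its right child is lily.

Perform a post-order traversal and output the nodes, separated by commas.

teak, pear, fir, lime, rose, cedar, yew, daisy, kale, aster, fig, lily, iris, sage, fern, plum, mint, ivy

Post-order visits the left subtree, then the right subtree, then the node.
At ivy: no left child.
At ivy: go right to mint.
  At mint: go left to fig.
    At fig: go left to kale.
      At kale: go left to fir.
        At fir: no left child.
        At fir: go right to pear.
          At pear: go left to teak.
            teak is a leaf — visit teak.
          At pear: no right child.
          Visit pear.
        Visit fir.
      At kale: go right to daisy.
        At daisy: no left child.
        At daisy: go right to yew.
          At yew: go left to cedar.
            At cedar: no left child.
            At cedar: go right to rose.
              At rose: no left child.
              At rose: go right to lime.
                lime is a leaf — visit lime.
              Visit rose.
            Visit cedar.
          At yew: no right child.
          Visit yew.
        Visit daisy.
      Visit kale.
    At fig: go right to aster.
      aster is a leaf — visit aster.
    Visit fig.
  At mint: go right to plum.
    At plum: go left to sage.
      At sage: go left to iris.
        At iris: no left child.
        At iris: go right to lily.
          lily is a leaf — visit lily.
        Visit iris.
      At sage: no right child.
      Visit sage.
    At plum: go right to fern.
      fern is a leaf — visit fern.
    Visit plum.
  Visit mint.
Visit ivy.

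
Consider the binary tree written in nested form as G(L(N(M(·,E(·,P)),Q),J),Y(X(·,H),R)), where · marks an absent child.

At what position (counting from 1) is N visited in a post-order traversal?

Post-order visits the left subtree, then the right subtree, then the node.
At G: go left to L.
  At L: go left to N.
    At N: go left to M.
      At M: no left child.
      At M: go right to E.
        At E: no left child.
        At E: go right to P.
          P is a leaf — visit P.
        Visit E.
      Visit M.
    At N: go right to Q.
      Q is a leaf — visit Q.
    Visit N.
  At L: go right to J.
    J is a leaf — visit J.
  Visit L.
At G: go right to Y.
  At Y: go left to X.
    At X: no left child.
    At X: go right to H.
      H is a leaf — visit H.
    Visit X.
  At Y: go right to R.
    R is a leaf — visit R.
  Visit Y.
Visit G.
Full post-order sequence: P, E, M, Q, N, J, L, H, X, R, Y, G.

5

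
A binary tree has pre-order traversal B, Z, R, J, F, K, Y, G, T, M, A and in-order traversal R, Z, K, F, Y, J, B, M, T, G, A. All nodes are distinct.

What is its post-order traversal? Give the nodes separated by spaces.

R K Y F J Z M T A G B

The first element of pre-order is the root; it splits in-order into left and right subtrees.
Root B: left subtree has 6 nodes {R, Z, K, F, Y, J}, right has 4 {M, T, G, A}.
  Root Z: left subtree has 1 node {R}, right has 4 {K, F, Y, J}.
    Root J: left subtree has 3 nodes {K, F, Y}, right has 0 { }.
      Root F: left subtree has 1 node {K}, right has 1 {Y}.
  Root G: left subtree has 2 nodes {M, T}, right has 1 {A}.
    Root T: left subtree has 1 node {M}, right has 0 { }.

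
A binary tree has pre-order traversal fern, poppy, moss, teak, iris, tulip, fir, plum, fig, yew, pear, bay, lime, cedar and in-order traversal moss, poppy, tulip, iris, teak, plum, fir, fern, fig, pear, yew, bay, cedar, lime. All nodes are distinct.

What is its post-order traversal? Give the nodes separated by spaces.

moss tulip iris plum fir teak poppy pear cedar lime bay yew fig fern

The first element of pre-order is the root; it splits in-order into left and right subtrees.
Root fern: left subtree has 7 nodes {moss, poppy, tulip, iris, teak, plum, fir}, right has 6 {fig, pear, yew, bay, cedar, lime}.
  Root poppy: left subtree has 1 node {moss}, right has 5 {tulip, iris, teak, plum, fir}.
    Root teak: left subtree has 2 nodes {tulip, iris}, right has 2 {plum, fir}.
      Root iris: left subtree has 1 node {tulip}, right has 0 { }.
      Root fir: left subtree has 1 node {plum}, right has 0 { }.
  Root fig: left subtree has 0 nodes { }, right has 5 {pear, yew, bay, cedar, lime}.
    Root yew: left subtree has 1 node {pear}, right has 3 {bay, cedar, lime}.
      Root bay: left subtree has 0 nodes { }, right has 2 {cedar, lime}.
        Root lime: left subtree has 1 node {cedar}, right has 0 { }.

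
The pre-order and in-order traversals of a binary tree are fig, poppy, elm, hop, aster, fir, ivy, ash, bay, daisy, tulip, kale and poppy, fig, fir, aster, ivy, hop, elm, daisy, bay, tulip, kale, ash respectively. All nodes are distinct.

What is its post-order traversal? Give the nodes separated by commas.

The first element of pre-order is the root; it splits in-order into left and right subtrees.
Root fig: left subtree has 1 node {poppy}, right has 10 {fir, aster, ivy, hop, elm, daisy, bay, tulip, kale, ash}.
  Root elm: left subtree has 4 nodes {fir, aster, ivy, hop}, right has 5 {daisy, bay, tulip, kale, ash}.
    Root hop: left subtree has 3 nodes {fir, aster, ivy}, right has 0 { }.
      Root aster: left subtree has 1 node {fir}, right has 1 {ivy}.
    Root ash: left subtree has 4 nodes {daisy, bay, tulip, kale}, right has 0 { }.
      Root bay: left subtree has 1 node {daisy}, right has 2 {tulip, kale}.
        Root tulip: left subtree has 0 nodes { }, right has 1 {kale}.

poppy, fir, ivy, aster, hop, daisy, kale, tulip, bay, ash, elm, fig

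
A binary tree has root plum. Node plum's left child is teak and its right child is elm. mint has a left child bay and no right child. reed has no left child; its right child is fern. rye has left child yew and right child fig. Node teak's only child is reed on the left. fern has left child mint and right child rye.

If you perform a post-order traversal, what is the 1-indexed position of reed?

Post-order visits the left subtree, then the right subtree, then the node.
At plum: go left to teak.
  At teak: go left to reed.
    At reed: no left child.
    At reed: go right to fern.
      At fern: go left to mint.
        At mint: go left to bay.
          bay is a leaf — visit bay.
        At mint: no right child.
        Visit mint.
      At fern: go right to rye.
        At rye: go left to yew.
          yew is a leaf — visit yew.
        At rye: go right to fig.
          fig is a leaf — visit fig.
        Visit rye.
      Visit fern.
    Visit reed.
  At teak: no right child.
  Visit teak.
At plum: go right to elm.
  elm is a leaf — visit elm.
Visit plum.
Full post-order sequence: bay, mint, yew, fig, rye, fern, reed, teak, elm, plum.

7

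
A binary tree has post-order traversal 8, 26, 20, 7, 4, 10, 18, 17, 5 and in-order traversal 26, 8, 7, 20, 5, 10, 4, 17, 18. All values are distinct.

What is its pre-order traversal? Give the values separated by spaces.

5 7 26 8 20 17 10 4 18

The last element of post-order is the root; it splits in-order into left and right subtrees.
Root 5: left subtree has 4 nodes {26, 8, 7, 20}, right has 4 {10, 4, 17, 18}.
  Root 7: left subtree has 2 nodes {26, 8}, right has 1 {20}.
    Root 26: left subtree has 0 nodes { }, right has 1 {8}.
  Root 17: left subtree has 2 nodes {10, 4}, right has 1 {18}.
    Root 10: left subtree has 0 nodes { }, right has 1 {4}.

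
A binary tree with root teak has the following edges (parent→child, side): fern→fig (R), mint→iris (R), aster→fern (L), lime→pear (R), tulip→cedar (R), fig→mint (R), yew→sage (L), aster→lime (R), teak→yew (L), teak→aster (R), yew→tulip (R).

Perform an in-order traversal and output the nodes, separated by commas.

In-order visits the left subtree, then the node, then the right subtree.
At teak: go left to yew.
  At yew: go left to sage.
    sage is a leaf — visit sage.
  Visit yew.
  At yew: go right to tulip.
    At tulip: no left child.
    Visit tulip.
    At tulip: go right to cedar.
      cedar is a leaf — visit cedar.
Visit teak.
At teak: go right to aster.
  At aster: go left to fern.
    At fern: no left child.
    Visit fern.
    At fern: go right to fig.
      At fig: no left child.
      Visit fig.
      At fig: go right to mint.
        At mint: no left child.
        Visit mint.
        At mint: go right to iris.
          iris is a leaf — visit iris.
  Visit aster.
  At aster: go right to lime.
    At lime: no left child.
    Visit lime.
    At lime: go right to pear.
      pear is a leaf — visit pear.

sage, yew, tulip, cedar, teak, fern, fig, mint, iris, aster, lime, pear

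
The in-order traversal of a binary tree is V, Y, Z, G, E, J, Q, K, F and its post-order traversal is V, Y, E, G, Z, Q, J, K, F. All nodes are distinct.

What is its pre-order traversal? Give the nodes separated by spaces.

The last element of post-order is the root; it splits in-order into left and right subtrees.
Root F: left subtree has 8 nodes {V, Y, Z, G, E, J, Q, K}, right has 0 { }.
  Root K: left subtree has 7 nodes {V, Y, Z, G, E, J, Q}, right has 0 { }.
    Root J: left subtree has 5 nodes {V, Y, Z, G, E}, right has 1 {Q}.
      Root Z: left subtree has 2 nodes {V, Y}, right has 2 {G, E}.
        Root Y: left subtree has 1 node {V}, right has 0 { }.
        Root G: left subtree has 0 nodes { }, right has 1 {E}.

F K J Z Y V G E Q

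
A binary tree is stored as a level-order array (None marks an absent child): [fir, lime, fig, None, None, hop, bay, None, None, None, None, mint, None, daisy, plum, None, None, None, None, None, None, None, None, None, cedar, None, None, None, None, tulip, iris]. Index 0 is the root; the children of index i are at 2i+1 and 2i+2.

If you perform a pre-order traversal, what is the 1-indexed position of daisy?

8

Pre-order visits the node, then its left subtree, then its right subtree.
Visit fir.
At fir: go left to lime.
  lime is a leaf — visit lime.
At fir: go right to fig.
  Visit fig.
  At fig: go left to hop.
    Visit hop.
    At hop: go left to mint.
      Visit mint.
      At mint: no left child.
      At mint: go right to cedar.
        cedar is a leaf — visit cedar.
    At hop: no right child.
  At fig: go right to bay.
    Visit bay.
    At bay: go left to daisy.
      daisy is a leaf — visit daisy.
    At bay: go right to plum.
      Visit plum.
      At plum: go left to tulip.
        tulip is a leaf — visit tulip.
      At plum: go right to iris.
        iris is a leaf — visit iris.
Full pre-order sequence: fir, lime, fig, hop, mint, cedar, bay, daisy, plum, tulip, iris.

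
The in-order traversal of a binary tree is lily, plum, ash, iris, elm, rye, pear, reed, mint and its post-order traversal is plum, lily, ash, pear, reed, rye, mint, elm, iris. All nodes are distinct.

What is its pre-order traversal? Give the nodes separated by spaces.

The last element of post-order is the root; it splits in-order into left and right subtrees.
Root iris: left subtree has 3 nodes {lily, plum, ash}, right has 5 {elm, rye, pear, reed, mint}.
  Root ash: left subtree has 2 nodes {lily, plum}, right has 0 { }.
    Root lily: left subtree has 0 nodes { }, right has 1 {plum}.
  Root elm: left subtree has 0 nodes { }, right has 4 {rye, pear, reed, mint}.
    Root mint: left subtree has 3 nodes {rye, pear, reed}, right has 0 { }.
      Root rye: left subtree has 0 nodes { }, right has 2 {pear, reed}.
        Root reed: left subtree has 1 node {pear}, right has 0 { }.

iris ash lily plum elm mint rye reed pear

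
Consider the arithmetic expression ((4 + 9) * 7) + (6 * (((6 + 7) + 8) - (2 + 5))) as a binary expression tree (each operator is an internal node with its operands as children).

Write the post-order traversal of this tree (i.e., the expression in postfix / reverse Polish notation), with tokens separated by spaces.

4 9 + 7 * 6 6 7 + 8 + 2 5 + - * +

Post-order on an expression tree gives postfix notation: for each operator, emit left operand, right operand, then the operator.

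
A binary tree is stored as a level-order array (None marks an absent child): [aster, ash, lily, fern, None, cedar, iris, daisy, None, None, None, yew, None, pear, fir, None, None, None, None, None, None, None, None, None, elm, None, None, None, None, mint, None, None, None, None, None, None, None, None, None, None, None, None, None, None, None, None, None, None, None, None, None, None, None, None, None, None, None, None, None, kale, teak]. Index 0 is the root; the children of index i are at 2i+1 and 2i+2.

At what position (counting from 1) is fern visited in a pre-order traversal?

3

Pre-order visits the node, then its left subtree, then its right subtree.
Visit aster.
At aster: go left to ash.
  Visit ash.
  At ash: go left to fern.
    Visit fern.
    At fern: go left to daisy.
      daisy is a leaf — visit daisy.
    At fern: no right child.
  At ash: no right child.
At aster: go right to lily.
  Visit lily.
  At lily: go left to cedar.
    Visit cedar.
    At cedar: go left to yew.
      Visit yew.
      At yew: no left child.
      At yew: go right to elm.
        elm is a leaf — visit elm.
    At cedar: no right child.
  At lily: go right to iris.
    Visit iris.
    At iris: go left to pear.
      pear is a leaf — visit pear.
    At iris: go right to fir.
      Visit fir.
      At fir: go left to mint.
        Visit mint.
        At mint: go left to kale.
          kale is a leaf — visit kale.
        At mint: go right to teak.
          teak is a leaf — visit teak.
      At fir: no right child.
Full pre-order sequence: aster, ash, fern, daisy, lily, cedar, yew, elm, iris, pear, fir, mint, kale, teak.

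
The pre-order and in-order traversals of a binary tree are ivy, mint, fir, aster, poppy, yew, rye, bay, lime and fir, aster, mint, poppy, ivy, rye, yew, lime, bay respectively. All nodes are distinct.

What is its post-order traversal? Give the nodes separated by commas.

aster, fir, poppy, mint, rye, lime, bay, yew, ivy

The first element of pre-order is the root; it splits in-order into left and right subtrees.
Root ivy: left subtree has 4 nodes {fir, aster, mint, poppy}, right has 4 {rye, yew, lime, bay}.
  Root mint: left subtree has 2 nodes {fir, aster}, right has 1 {poppy}.
    Root fir: left subtree has 0 nodes { }, right has 1 {aster}.
  Root yew: left subtree has 1 node {rye}, right has 2 {lime, bay}.
    Root bay: left subtree has 1 node {lime}, right has 0 { }.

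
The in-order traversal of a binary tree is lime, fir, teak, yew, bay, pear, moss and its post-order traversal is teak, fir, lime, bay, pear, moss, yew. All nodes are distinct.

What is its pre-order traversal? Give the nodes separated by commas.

The last element of post-order is the root; it splits in-order into left and right subtrees.
Root yew: left subtree has 3 nodes {lime, fir, teak}, right has 3 {bay, pear, moss}.
  Root lime: left subtree has 0 nodes { }, right has 2 {fir, teak}.
    Root fir: left subtree has 0 nodes { }, right has 1 {teak}.
  Root moss: left subtree has 2 nodes {bay, pear}, right has 0 { }.
    Root pear: left subtree has 1 node {bay}, right has 0 { }.

yew, lime, fir, teak, moss, pear, bay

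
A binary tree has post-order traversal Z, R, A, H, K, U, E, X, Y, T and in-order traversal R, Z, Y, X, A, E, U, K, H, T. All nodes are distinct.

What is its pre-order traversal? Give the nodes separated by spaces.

T Y R Z X E A U K H

The last element of post-order is the root; it splits in-order into left and right subtrees.
Root T: left subtree has 9 nodes {R, Z, Y, X, A, E, U, K, H}, right has 0 { }.
  Root Y: left subtree has 2 nodes {R, Z}, right has 6 {X, A, E, U, K, H}.
    Root R: left subtree has 0 nodes { }, right has 1 {Z}.
    Root X: left subtree has 0 nodes { }, right has 5 {A, E, U, K, H}.
      Root E: left subtree has 1 node {A}, right has 3 {U, K, H}.
        Root U: left subtree has 0 nodes { }, right has 2 {K, H}.
          Root K: left subtree has 0 nodes { }, right has 1 {H}.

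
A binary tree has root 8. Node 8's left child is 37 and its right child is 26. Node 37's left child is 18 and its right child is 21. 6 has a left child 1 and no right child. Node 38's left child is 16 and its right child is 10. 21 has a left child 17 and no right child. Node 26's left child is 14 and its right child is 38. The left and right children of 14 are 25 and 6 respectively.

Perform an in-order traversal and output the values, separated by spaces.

In-order visits the left subtree, then the node, then the right subtree.
At 8: go left to 37.
  At 37: go left to 18.
    18 is a leaf — visit 18.
  Visit 37.
  At 37: go right to 21.
    At 21: go left to 17.
      17 is a leaf — visit 17.
    Visit 21.
    At 21: no right child.
Visit 8.
At 8: go right to 26.
  At 26: go left to 14.
    At 14: go left to 25.
      25 is a leaf — visit 25.
    Visit 14.
    At 14: go right to 6.
      At 6: go left to 1.
        1 is a leaf — visit 1.
      Visit 6.
      At 6: no right child.
  Visit 26.
  At 26: go right to 38.
    At 38: go left to 16.
      16 is a leaf — visit 16.
    Visit 38.
    At 38: go right to 10.
      10 is a leaf — visit 10.

18 37 17 21 8 25 14 1 6 26 16 38 10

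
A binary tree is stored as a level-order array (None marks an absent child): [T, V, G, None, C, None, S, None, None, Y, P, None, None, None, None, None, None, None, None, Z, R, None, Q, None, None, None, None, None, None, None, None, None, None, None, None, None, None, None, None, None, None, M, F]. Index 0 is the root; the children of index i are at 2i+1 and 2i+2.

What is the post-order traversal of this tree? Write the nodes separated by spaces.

Z M F R Y Q P C V S G T

Post-order visits the left subtree, then the right subtree, then the node.
At T: go left to V.
  At V: no left child.
  At V: go right to C.
    At C: go left to Y.
      At Y: go left to Z.
        Z is a leaf — visit Z.
      At Y: go right to R.
        At R: go left to M.
          M is a leaf — visit M.
        At R: go right to F.
          F is a leaf — visit F.
        Visit R.
      Visit Y.
    At C: go right to P.
      At P: no left child.
      At P: go right to Q.
        Q is a leaf — visit Q.
      Visit P.
    Visit C.
  Visit V.
At T: go right to G.
  At G: no left child.
  At G: go right to S.
    S is a leaf — visit S.
  Visit G.
Visit T.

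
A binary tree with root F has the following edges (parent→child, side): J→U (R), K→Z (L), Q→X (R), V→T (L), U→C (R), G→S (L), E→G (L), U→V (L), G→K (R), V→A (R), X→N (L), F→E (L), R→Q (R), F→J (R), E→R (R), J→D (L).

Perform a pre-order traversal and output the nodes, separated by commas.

Pre-order visits the node, then its left subtree, then its right subtree.
Visit F.
At F: go left to E.
  Visit E.
  At E: go left to G.
    Visit G.
    At G: go left to S.
      S is a leaf — visit S.
    At G: go right to K.
      Visit K.
      At K: go left to Z.
        Z is a leaf — visit Z.
      At K: no right child.
  At E: go right to R.
    Visit R.
    At R: no left child.
    At R: go right to Q.
      Visit Q.
      At Q: no left child.
      At Q: go right to X.
        Visit X.
        At X: go left to N.
          N is a leaf — visit N.
        At X: no right child.
At F: go right to J.
  Visit J.
  At J: go left to D.
    D is a leaf — visit D.
  At J: go right to U.
    Visit U.
    At U: go left to V.
      Visit V.
      At V: go left to T.
        T is a leaf — visit T.
      At V: go right to A.
        A is a leaf — visit A.
    At U: go right to C.
      C is a leaf — visit C.

F, E, G, S, K, Z, R, Q, X, N, J, D, U, V, T, A, C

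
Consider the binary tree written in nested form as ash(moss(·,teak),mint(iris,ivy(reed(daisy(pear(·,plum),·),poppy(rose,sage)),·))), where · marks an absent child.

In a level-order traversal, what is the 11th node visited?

Level-order visits nodes level by level from the root, left to right within each level.
Level 0: ash
Level 1: moss, mint
Level 2: teak, iris, ivy
Level 3: reed
Level 4: daisy, poppy
Level 5: pear, rose, sage
Level 6: plum
Full level-order sequence: ash, moss, mint, teak, iris, ivy, reed, daisy, poppy, pear, rose, sage, plum.

rose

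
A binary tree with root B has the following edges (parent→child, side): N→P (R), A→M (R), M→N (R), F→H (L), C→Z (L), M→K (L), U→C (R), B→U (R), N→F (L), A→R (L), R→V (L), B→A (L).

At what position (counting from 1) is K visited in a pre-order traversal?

6

Pre-order visits the node, then its left subtree, then its right subtree.
Visit B.
At B: go left to A.
  Visit A.
  At A: go left to R.
    Visit R.
    At R: go left to V.
      V is a leaf — visit V.
    At R: no right child.
  At A: go right to M.
    Visit M.
    At M: go left to K.
      K is a leaf — visit K.
    At M: go right to N.
      Visit N.
      At N: go left to F.
        Visit F.
        At F: go left to H.
          H is a leaf — visit H.
        At F: no right child.
      At N: go right to P.
        P is a leaf — visit P.
At B: go right to U.
  Visit U.
  At U: no left child.
  At U: go right to C.
    Visit C.
    At C: go left to Z.
      Z is a leaf — visit Z.
    At C: no right child.
Full pre-order sequence: B, A, R, V, M, K, N, F, H, P, U, C, Z.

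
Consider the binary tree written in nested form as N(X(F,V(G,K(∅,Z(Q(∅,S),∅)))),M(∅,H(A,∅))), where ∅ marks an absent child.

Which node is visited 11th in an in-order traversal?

A

In-order visits the left subtree, then the node, then the right subtree.
At N: go left to X.
  At X: go left to F.
    F is a leaf — visit F.
  Visit X.
  At X: go right to V.
    At V: go left to G.
      G is a leaf — visit G.
    Visit V.
    At V: go right to K.
      At K: no left child.
      Visit K.
      At K: go right to Z.
        At Z: go left to Q.
          At Q: no left child.
          Visit Q.
          At Q: go right to S.
            S is a leaf — visit S.
        Visit Z.
        At Z: no right child.
Visit N.
At N: go right to M.
  At M: no left child.
  Visit M.
  At M: go right to H.
    At H: go left to A.
      A is a leaf — visit A.
    Visit H.
    At H: no right child.
Full in-order sequence: F, X, G, V, K, Q, S, Z, N, M, A, H.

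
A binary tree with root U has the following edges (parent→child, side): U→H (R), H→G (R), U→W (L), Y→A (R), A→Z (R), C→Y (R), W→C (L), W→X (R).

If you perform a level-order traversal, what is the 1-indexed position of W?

Level-order visits nodes level by level from the root, left to right within each level.
Level 0: U
Level 1: W, H
Level 2: C, X, G
Level 3: Y
Level 4: A
Level 5: Z
Full level-order sequence: U, W, H, C, X, G, Y, A, Z.

2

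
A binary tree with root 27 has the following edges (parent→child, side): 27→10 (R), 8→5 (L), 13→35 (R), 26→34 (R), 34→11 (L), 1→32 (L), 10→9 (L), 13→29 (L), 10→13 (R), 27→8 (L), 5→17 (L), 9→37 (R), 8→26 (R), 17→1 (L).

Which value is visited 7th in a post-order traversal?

Post-order visits the left subtree, then the right subtree, then the node.
At 27: go left to 8.
  At 8: go left to 5.
    At 5: go left to 17.
      At 17: go left to 1.
        At 1: go left to 32.
          32 is a leaf — visit 32.
        At 1: no right child.
        Visit 1.
      At 17: no right child.
      Visit 17.
    At 5: no right child.
    Visit 5.
  At 8: go right to 26.
    At 26: no left child.
    At 26: go right to 34.
      At 34: go left to 11.
        11 is a leaf — visit 11.
      At 34: no right child.
      Visit 34.
    Visit 26.
  Visit 8.
At 27: go right to 10.
  At 10: go left to 9.
    At 9: no left child.
    At 9: go right to 37.
      37 is a leaf — visit 37.
    Visit 9.
  At 10: go right to 13.
    At 13: go left to 29.
      29 is a leaf — visit 29.
    At 13: go right to 35.
      35 is a leaf — visit 35.
    Visit 13.
  Visit 10.
Visit 27.
Full post-order sequence: 32, 1, 17, 5, 11, 34, 26, 8, 37, 9, 29, 35, 13, 10, 27.

26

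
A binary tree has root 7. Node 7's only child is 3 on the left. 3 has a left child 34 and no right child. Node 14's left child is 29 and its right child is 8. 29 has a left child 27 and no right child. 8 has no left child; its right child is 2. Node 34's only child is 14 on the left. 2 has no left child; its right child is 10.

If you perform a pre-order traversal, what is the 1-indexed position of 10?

9

Pre-order visits the node, then its left subtree, then its right subtree.
Visit 7.
At 7: go left to 3.
  Visit 3.
  At 3: go left to 34.
    Visit 34.
    At 34: go left to 14.
      Visit 14.
      At 14: go left to 29.
        Visit 29.
        At 29: go left to 27.
          27 is a leaf — visit 27.
        At 29: no right child.
      At 14: go right to 8.
        Visit 8.
        At 8: no left child.
        At 8: go right to 2.
          Visit 2.
          At 2: no left child.
          At 2: go right to 10.
            10 is a leaf — visit 10.
    At 34: no right child.
  At 3: no right child.
At 7: no right child.
Full pre-order sequence: 7, 3, 34, 14, 29, 27, 8, 2, 10.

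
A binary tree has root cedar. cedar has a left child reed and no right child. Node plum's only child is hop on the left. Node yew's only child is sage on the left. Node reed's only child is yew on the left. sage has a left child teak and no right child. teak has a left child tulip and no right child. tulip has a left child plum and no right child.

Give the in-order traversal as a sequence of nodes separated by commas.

hop, plum, tulip, teak, sage, yew, reed, cedar

In-order visits the left subtree, then the node, then the right subtree.
At cedar: go left to reed.
  At reed: go left to yew.
    At yew: go left to sage.
      At sage: go left to teak.
        At teak: go left to tulip.
          At tulip: go left to plum.
            At plum: go left to hop.
              hop is a leaf — visit hop.
            Visit plum.
            At plum: no right child.
          Visit tulip.
          At tulip: no right child.
        Visit teak.
        At teak: no right child.
      Visit sage.
      At sage: no right child.
    Visit yew.
    At yew: no right child.
  Visit reed.
  At reed: no right child.
Visit cedar.
At cedar: no right child.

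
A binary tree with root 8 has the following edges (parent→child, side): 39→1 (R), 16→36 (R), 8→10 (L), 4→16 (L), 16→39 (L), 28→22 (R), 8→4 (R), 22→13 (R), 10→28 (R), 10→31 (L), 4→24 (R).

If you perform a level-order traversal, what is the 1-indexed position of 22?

8

Level-order visits nodes level by level from the root, left to right within each level.
Level 0: 8
Level 1: 10, 4
Level 2: 31, 28, 16, 24
Level 3: 22, 39, 36
Level 4: 13, 1
Full level-order sequence: 8, 10, 4, 31, 28, 16, 24, 22, 39, 36, 13, 1.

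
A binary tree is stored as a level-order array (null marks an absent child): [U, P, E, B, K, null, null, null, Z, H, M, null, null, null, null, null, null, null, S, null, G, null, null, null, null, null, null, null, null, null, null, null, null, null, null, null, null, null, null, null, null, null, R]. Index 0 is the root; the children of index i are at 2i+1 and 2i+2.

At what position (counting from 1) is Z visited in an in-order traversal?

2

In-order visits the left subtree, then the node, then the right subtree.
At U: go left to P.
  At P: go left to B.
    At B: no left child.
    Visit B.
    At B: go right to Z.
      At Z: no left child.
      Visit Z.
      At Z: go right to S.
        S is a leaf — visit S.
  Visit P.
  At P: go right to K.
    At K: go left to H.
      At H: no left child.
      Visit H.
      At H: go right to G.
        At G: no left child.
        Visit G.
        At G: go right to R.
          R is a leaf — visit R.
    Visit K.
    At K: go right to M.
      M is a leaf — visit M.
Visit U.
At U: go right to E.
  E is a leaf — visit E.
Full in-order sequence: B, Z, S, P, H, G, R, K, M, U, E.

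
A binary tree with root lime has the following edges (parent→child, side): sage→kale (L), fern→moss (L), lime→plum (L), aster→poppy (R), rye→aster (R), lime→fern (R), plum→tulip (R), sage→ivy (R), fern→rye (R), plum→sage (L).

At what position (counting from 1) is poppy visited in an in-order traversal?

In-order visits the left subtree, then the node, then the right subtree.
At lime: go left to plum.
  At plum: go left to sage.
    At sage: go left to kale.
      kale is a leaf — visit kale.
    Visit sage.
    At sage: go right to ivy.
      ivy is a leaf — visit ivy.
  Visit plum.
  At plum: go right to tulip.
    tulip is a leaf — visit tulip.
Visit lime.
At lime: go right to fern.
  At fern: go left to moss.
    moss is a leaf — visit moss.
  Visit fern.
  At fern: go right to rye.
    At rye: no left child.
    Visit rye.
    At rye: go right to aster.
      At aster: no left child.
      Visit aster.
      At aster: go right to poppy.
        poppy is a leaf — visit poppy.
Full in-order sequence: kale, sage, ivy, plum, tulip, lime, moss, fern, rye, aster, poppy.

11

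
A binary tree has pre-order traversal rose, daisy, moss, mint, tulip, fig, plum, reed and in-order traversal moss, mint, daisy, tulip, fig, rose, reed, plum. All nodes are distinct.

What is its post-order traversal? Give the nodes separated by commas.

mint, moss, fig, tulip, daisy, reed, plum, rose

The first element of pre-order is the root; it splits in-order into left and right subtrees.
Root rose: left subtree has 5 nodes {moss, mint, daisy, tulip, fig}, right has 2 {reed, plum}.
  Root daisy: left subtree has 2 nodes {moss, mint}, right has 2 {tulip, fig}.
    Root moss: left subtree has 0 nodes { }, right has 1 {mint}.
    Root tulip: left subtree has 0 nodes { }, right has 1 {fig}.
  Root plum: left subtree has 1 node {reed}, right has 0 { }.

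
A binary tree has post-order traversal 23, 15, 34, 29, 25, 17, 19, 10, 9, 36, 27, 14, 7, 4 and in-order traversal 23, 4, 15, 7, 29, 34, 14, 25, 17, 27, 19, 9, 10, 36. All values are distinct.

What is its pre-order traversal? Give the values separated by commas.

The last element of post-order is the root; it splits in-order into left and right subtrees.
Root 4: left subtree has 1 node {23}, right has 12 {15, 7, 29, 34, 14, 25, 17, 27, 19, 9, 10, 36}.
  Root 7: left subtree has 1 node {15}, right has 10 {29, 34, 14, 25, 17, 27, 19, 9, 10, 36}.
    Root 14: left subtree has 2 nodes {29, 34}, right has 7 {25, 17, 27, 19, 9, 10, 36}.
      Root 29: left subtree has 0 nodes { }, right has 1 {34}.
      Root 27: left subtree has 2 nodes {25, 17}, right has 4 {19, 9, 10, 36}.
        Root 17: left subtree has 1 node {25}, right has 0 { }.
        Root 36: left subtree has 3 nodes {19, 9, 10}, right has 0 { }.
          Root 9: left subtree has 1 node {19}, right has 1 {10}.

4, 23, 7, 15, 14, 29, 34, 27, 17, 25, 36, 9, 19, 10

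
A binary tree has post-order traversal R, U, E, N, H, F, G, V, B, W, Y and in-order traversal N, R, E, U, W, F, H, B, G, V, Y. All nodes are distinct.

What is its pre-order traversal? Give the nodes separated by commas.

The last element of post-order is the root; it splits in-order into left and right subtrees.
Root Y: left subtree has 10 nodes {N, R, E, U, W, F, H, B, G, V}, right has 0 { }.
  Root W: left subtree has 4 nodes {N, R, E, U}, right has 5 {F, H, B, G, V}.
    Root N: left subtree has 0 nodes { }, right has 3 {R, E, U}.
      Root E: left subtree has 1 node {R}, right has 1 {U}.
    Root B: left subtree has 2 nodes {F, H}, right has 2 {G, V}.
      Root F: left subtree has 0 nodes { }, right has 1 {H}.
      Root V: left subtree has 1 node {G}, right has 0 { }.

Y, W, N, E, R, U, B, F, H, V, G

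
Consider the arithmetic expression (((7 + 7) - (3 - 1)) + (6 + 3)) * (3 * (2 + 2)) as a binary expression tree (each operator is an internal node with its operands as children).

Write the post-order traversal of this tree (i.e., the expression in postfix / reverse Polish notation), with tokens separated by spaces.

7 7 + 3 1 - - 6 3 + + 3 2 2 + * *

Post-order on an expression tree gives postfix notation: for each operator, emit left operand, right operand, then the operator.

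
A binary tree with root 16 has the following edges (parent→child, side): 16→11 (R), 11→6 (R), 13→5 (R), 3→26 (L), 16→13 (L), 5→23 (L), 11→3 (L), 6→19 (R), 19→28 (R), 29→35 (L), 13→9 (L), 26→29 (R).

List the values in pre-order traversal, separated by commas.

Pre-order visits the node, then its left subtree, then its right subtree.
Visit 16.
At 16: go left to 13.
  Visit 13.
  At 13: go left to 9.
    9 is a leaf — visit 9.
  At 13: go right to 5.
    Visit 5.
    At 5: go left to 23.
      23 is a leaf — visit 23.
    At 5: no right child.
At 16: go right to 11.
  Visit 11.
  At 11: go left to 3.
    Visit 3.
    At 3: go left to 26.
      Visit 26.
      At 26: no left child.
      At 26: go right to 29.
        Visit 29.
        At 29: go left to 35.
          35 is a leaf — visit 35.
        At 29: no right child.
    At 3: no right child.
  At 11: go right to 6.
    Visit 6.
    At 6: no left child.
    At 6: go right to 19.
      Visit 19.
      At 19: no left child.
      At 19: go right to 28.
        28 is a leaf — visit 28.

16, 13, 9, 5, 23, 11, 3, 26, 29, 35, 6, 19, 28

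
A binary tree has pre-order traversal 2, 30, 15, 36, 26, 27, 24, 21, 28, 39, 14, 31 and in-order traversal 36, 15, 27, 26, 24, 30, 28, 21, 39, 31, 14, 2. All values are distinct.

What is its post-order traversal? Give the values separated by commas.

The first element of pre-order is the root; it splits in-order into left and right subtrees.
Root 2: left subtree has 11 nodes {36, 15, 27, 26, 24, 30, 28, 21, 39, 31, 14}, right has 0 { }.
  Root 30: left subtree has 5 nodes {36, 15, 27, 26, 24}, right has 5 {28, 21, 39, 31, 14}.
    Root 15: left subtree has 1 node {36}, right has 3 {27, 26, 24}.
      Root 26: left subtree has 1 node {27}, right has 1 {24}.
    Root 21: left subtree has 1 node {28}, right has 3 {39, 31, 14}.
      Root 39: left subtree has 0 nodes { }, right has 2 {31, 14}.
        Root 14: left subtree has 1 node {31}, right has 0 { }.

36, 27, 24, 26, 15, 28, 31, 14, 39, 21, 30, 2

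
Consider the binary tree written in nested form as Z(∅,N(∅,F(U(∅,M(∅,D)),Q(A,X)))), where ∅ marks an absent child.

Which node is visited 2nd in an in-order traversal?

In-order visits the left subtree, then the node, then the right subtree.
At Z: no left child.
Visit Z.
At Z: go right to N.
  At N: no left child.
  Visit N.
  At N: go right to F.
    At F: go left to U.
      At U: no left child.
      Visit U.
      At U: go right to M.
        At M: no left child.
        Visit M.
        At M: go right to D.
          D is a leaf — visit D.
    Visit F.
    At F: go right to Q.
      At Q: go left to A.
        A is a leaf — visit A.
      Visit Q.
      At Q: go right to X.
        X is a leaf — visit X.
Full in-order sequence: Z, N, U, M, D, F, A, Q, X.

N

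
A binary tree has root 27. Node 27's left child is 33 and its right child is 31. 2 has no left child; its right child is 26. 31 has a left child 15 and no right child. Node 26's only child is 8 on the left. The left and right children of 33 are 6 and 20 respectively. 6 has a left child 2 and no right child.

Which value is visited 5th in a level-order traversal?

20

Level-order visits nodes level by level from the root, left to right within each level.
Level 0: 27
Level 1: 33, 31
Level 2: 6, 20, 15
Level 3: 2
Level 4: 26
Level 5: 8
Full level-order sequence: 27, 33, 31, 6, 20, 15, 2, 26, 8.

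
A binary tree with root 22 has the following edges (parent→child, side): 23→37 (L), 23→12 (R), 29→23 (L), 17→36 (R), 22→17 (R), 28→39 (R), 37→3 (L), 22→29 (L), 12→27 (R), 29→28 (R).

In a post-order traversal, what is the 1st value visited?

3

Post-order visits the left subtree, then the right subtree, then the node.
At 22: go left to 29.
  At 29: go left to 23.
    At 23: go left to 37.
      At 37: go left to 3.
        3 is a leaf — visit 3.
      At 37: no right child.
      Visit 37.
    At 23: go right to 12.
      At 12: no left child.
      At 12: go right to 27.
        27 is a leaf — visit 27.
      Visit 12.
    Visit 23.
  At 29: go right to 28.
    At 28: no left child.
    At 28: go right to 39.
      39 is a leaf — visit 39.
    Visit 28.
  Visit 29.
At 22: go right to 17.
  At 17: no left child.
  At 17: go right to 36.
    36 is a leaf — visit 36.
  Visit 17.
Visit 22.
Full post-order sequence: 3, 37, 27, 12, 23, 39, 28, 29, 36, 17, 22.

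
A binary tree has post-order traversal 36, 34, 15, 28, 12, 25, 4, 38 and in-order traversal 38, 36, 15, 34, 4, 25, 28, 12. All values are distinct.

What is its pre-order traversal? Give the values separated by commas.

The last element of post-order is the root; it splits in-order into left and right subtrees.
Root 38: left subtree has 0 nodes { }, right has 7 {36, 15, 34, 4, 25, 28, 12}.
  Root 4: left subtree has 3 nodes {36, 15, 34}, right has 3 {25, 28, 12}.
    Root 15: left subtree has 1 node {36}, right has 1 {34}.
    Root 25: left subtree has 0 nodes { }, right has 2 {28, 12}.
      Root 12: left subtree has 1 node {28}, right has 0 { }.

38, 4, 15, 36, 34, 25, 12, 28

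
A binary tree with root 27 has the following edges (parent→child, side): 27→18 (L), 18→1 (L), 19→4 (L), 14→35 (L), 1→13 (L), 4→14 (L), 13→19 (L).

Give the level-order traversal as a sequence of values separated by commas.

27, 18, 1, 13, 19, 4, 14, 35

Level-order visits nodes level by level from the root, left to right within each level.
Level 0: 27
Level 1: 18
Level 2: 1
Level 3: 13
Level 4: 19
Level 5: 4
Level 6: 14
Level 7: 35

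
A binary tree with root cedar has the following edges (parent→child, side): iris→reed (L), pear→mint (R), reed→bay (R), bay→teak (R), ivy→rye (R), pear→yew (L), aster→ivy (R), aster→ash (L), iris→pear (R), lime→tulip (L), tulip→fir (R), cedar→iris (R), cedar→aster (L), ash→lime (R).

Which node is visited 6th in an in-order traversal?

ivy

In-order visits the left subtree, then the node, then the right subtree.
At cedar: go left to aster.
  At aster: go left to ash.
    At ash: no left child.
    Visit ash.
    At ash: go right to lime.
      At lime: go left to tulip.
        At tulip: no left child.
        Visit tulip.
        At tulip: go right to fir.
          fir is a leaf — visit fir.
      Visit lime.
      At lime: no right child.
  Visit aster.
  At aster: go right to ivy.
    At ivy: no left child.
    Visit ivy.
    At ivy: go right to rye.
      rye is a leaf — visit rye.
Visit cedar.
At cedar: go right to iris.
  At iris: go left to reed.
    At reed: no left child.
    Visit reed.
    At reed: go right to bay.
      At bay: no left child.
      Visit bay.
      At bay: go right to teak.
        teak is a leaf — visit teak.
  Visit iris.
  At iris: go right to pear.
    At pear: go left to yew.
      yew is a leaf — visit yew.
    Visit pear.
    At pear: go right to mint.
      mint is a leaf — visit mint.
Full in-order sequence: ash, tulip, fir, lime, aster, ivy, rye, cedar, reed, bay, teak, iris, yew, pear, mint.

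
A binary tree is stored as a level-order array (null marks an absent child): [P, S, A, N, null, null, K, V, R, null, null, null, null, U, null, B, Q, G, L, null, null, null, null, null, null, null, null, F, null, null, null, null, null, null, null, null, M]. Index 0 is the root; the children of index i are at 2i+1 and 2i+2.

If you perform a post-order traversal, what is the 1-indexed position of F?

10

Post-order visits the left subtree, then the right subtree, then the node.
At P: go left to S.
  At S: go left to N.
    At N: go left to V.
      At V: go left to B.
        B is a leaf — visit B.
      At V: go right to Q.
        Q is a leaf — visit Q.
      Visit V.
    At N: go right to R.
      At R: go left to G.
        At G: no left child.
        At G: go right to M.
          M is a leaf — visit M.
        Visit G.
      At R: go right to L.
        L is a leaf — visit L.
      Visit R.
    Visit N.
  At S: no right child.
  Visit S.
At P: go right to A.
  At A: no left child.
  At A: go right to K.
    At K: go left to U.
      At U: go left to F.
        F is a leaf — visit F.
      At U: no right child.
      Visit U.
    At K: no right child.
    Visit K.
  Visit A.
Visit P.
Full post-order sequence: B, Q, V, M, G, L, R, N, S, F, U, K, A, P.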